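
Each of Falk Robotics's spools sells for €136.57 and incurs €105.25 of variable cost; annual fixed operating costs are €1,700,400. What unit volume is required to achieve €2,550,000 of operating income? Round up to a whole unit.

135,709 spools

Contribution margin per unit = €136.57 − €105.25 = €31.32.
Required volume = (fixed costs + target profit) ÷ CM = (€1,700,400 + €2,550,000) ÷ €31.32 = 135,708.81, so 135,709 spools.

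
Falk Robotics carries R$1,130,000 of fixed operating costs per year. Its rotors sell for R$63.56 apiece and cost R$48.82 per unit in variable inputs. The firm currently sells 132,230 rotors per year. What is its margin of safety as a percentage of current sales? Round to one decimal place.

42.0%

Contribution margin per unit = R$63.56 − R$48.82 = R$14.74. Break-even units = R$1,130,000 ÷ R$14.74 = 76,662.14; break-even revenue = 76,662.14 × R$63.56 = R$4,872,645.86.
Current sales = 132,230 × R$63.56 = R$8,404,538.80.
Margin of safety = (R$8,404,538.80 − R$4,872,645.86) ÷ R$8,404,538.80 = 42.0%.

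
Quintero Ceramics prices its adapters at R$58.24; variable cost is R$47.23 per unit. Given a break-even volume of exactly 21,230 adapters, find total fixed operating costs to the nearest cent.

Each unit contributes R$58.24 − R$47.23 = R$11.01.
Fixed costs = break-even units × CM = 21,230 × R$11.01 = R$233,742.30.

R$233,742.30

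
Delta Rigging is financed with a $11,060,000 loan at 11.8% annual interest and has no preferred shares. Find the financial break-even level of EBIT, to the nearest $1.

$1,305,080

Annual interest = 11.8% × $11,060,000 = $1,305,080.00.
Without preferred stock the financial break-even is simply EBIT = interest = $1,305,080.00.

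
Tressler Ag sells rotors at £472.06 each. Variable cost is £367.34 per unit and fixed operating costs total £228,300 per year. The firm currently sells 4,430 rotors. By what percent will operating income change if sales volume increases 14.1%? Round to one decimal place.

+27.8%

Contribution at this volume is 4,430 × £104.72 = £463,909.60.
Operating income = contribution − fixed costs = £463,909.60 − £228,300 = £235,609.60.
DOL = contribution ÷ EBIT = £463,909.60 ÷ £235,609.60 = 1.9690.
%ΔEBIT = DOL × %ΔSales = 1.9690 × +14.1% = +27.8%.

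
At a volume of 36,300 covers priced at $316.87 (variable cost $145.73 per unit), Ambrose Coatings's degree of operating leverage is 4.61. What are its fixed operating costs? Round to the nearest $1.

At 36,300 units, contribution = 36,300 × $171.14 = $6,212,382.00.
DOL = contribution / EBIT, so EBIT = $6,212,382.00 / 4.61 = $1,347,588.29.
And FC = contribution − EBIT = $6,212,382.00 − $1,347,588.29 = $4,864,794.

$4,864,794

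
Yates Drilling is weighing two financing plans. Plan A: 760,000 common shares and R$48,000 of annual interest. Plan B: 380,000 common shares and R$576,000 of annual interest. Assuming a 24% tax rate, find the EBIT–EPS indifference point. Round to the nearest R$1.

R$1,104,000

Set EPS_A = EPS_B: (EBIT − R$48,000)(1 − 0.24) ÷ 760,000 = (EBIT − R$576,000)(1 − 0.24) ÷ 380,000.
Cancelling (1 − t) and cross-multiplying: 380,000·(EBIT − 48,000) = 760,000·(EBIT − 576,000).
EBIT × (760,000 − 380,000) = 576,000 × 760,000 − 48,000 × 380,000 = 419,520,000,000, so EBIT = 419,520,000,000 ÷ 380,000 = 1,104,000.00.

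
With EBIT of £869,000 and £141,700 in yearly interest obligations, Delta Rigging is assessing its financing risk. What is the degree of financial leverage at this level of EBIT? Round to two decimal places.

1.19

Interest = £141,700.00.
Degree of financial leverage = EBIT / (EBIT − interest) = £869,000 / £727,300.00 = 1.1948.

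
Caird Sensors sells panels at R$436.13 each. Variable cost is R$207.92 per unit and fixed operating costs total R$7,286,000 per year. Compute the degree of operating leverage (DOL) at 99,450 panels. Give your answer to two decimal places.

Total contribution margin = 99,450 × R$228.21 = R$22,695,484.50.
Operating income = contribution − fixed costs = R$22,695,484.50 − R$7,286,000 = R$15,409,484.50.
Degree of operating leverage = R$22,695,484.50 / R$15,409,484.50 = 1.4728.

1.47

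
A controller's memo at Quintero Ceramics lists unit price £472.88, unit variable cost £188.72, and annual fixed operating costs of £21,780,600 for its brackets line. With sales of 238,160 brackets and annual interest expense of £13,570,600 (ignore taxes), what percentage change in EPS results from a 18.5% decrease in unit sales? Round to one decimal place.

Total contribution margin = 238,160 × £284.16 = £67,675,545.60.
Subtracting fixed costs: EBIT = £67,675,545.60 − £21,780,600 = £45,894,945.60.
After interest of £13,570,600.00, pre-tax earnings = £32,324,345.60.
DCL = total CM / (EBIT − I) = £67,675,545.60 / £32,324,345.60 = 2.0936.
EPS therefore changes by 2.0936 × (-18.5%) = -38.7%.

-38.7%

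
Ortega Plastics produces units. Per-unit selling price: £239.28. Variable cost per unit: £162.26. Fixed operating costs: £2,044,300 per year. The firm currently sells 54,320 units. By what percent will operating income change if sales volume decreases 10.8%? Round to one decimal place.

Contribution at this volume is 54,320 × £77.02 = £4,183,726.40.
EBIT = £4,183,726.40 − £2,044,300 = £2,139,426.40.
Degree of operating leverage = £4,183,726.40 / £2,139,426.40 = 1.9555.
%ΔEBIT = DOL × %ΔSales = 1.9555 × -10.8% = -21.1%.

-21.1%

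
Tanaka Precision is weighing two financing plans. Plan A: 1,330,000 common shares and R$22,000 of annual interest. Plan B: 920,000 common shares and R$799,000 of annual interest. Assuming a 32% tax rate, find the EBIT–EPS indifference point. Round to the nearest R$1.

At indifference, (EBIT − 22,000)(1 − t)/1,330,000 = (EBIT − 799,000)(1 − t)/920,000.
Cancelling (1 − t) and cross-multiplying: 920,000·(EBIT − 22,000) = 1,330,000·(EBIT − 799,000).
EBIT × (1,330,000 − 920,000) = 799,000 × 1,330,000 − 22,000 × 920,000 = 1,042,430,000,000, so EBIT = 1,042,430,000,000 ÷ 410,000 = 2,542,512.20.

R$2,542,512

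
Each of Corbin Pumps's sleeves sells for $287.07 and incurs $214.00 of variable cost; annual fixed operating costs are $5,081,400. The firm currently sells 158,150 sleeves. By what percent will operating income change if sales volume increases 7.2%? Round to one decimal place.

+12.9%

At 158,150 units, contribution = 158,150 × $73.07 = $11,556,020.50.
Operating income = contribution − fixed costs = $11,556,020.50 − $5,081,400 = $6,474,620.50.
Degree of operating leverage = $11,556,020.50 / $6,474,620.50 = 1.7848.
%ΔEBIT = DOL × %ΔSales = 1.7848 × +7.2% = +12.9%.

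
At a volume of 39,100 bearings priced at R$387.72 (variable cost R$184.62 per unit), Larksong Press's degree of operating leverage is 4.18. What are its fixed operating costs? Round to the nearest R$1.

Contribution at this volume is 39,100 × R$203.10 = R$7,941,210.00.
DOL = contribution / EBIT, so EBIT = R$7,941,210.00 / 4.18 = R$1,899,811.00.
And FC = contribution − EBIT = R$7,941,210.00 − R$1,899,811.00 = R$6,041,399.

R$6,041,399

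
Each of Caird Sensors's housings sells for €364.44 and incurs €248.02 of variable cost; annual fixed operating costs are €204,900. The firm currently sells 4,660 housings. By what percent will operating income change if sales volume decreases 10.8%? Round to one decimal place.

-17.4%

Contribution at this volume is 4,660 × €116.42 = €542,517.20.
Subtracting fixed costs: EBIT = €542,517.20 − €204,900 = €337,617.20.
DOL = contribution ÷ EBIT = €542,517.20 ÷ €337,617.20 = 1.6069.
Operating income changes by 1.6069 × -10.8% = -17.4%.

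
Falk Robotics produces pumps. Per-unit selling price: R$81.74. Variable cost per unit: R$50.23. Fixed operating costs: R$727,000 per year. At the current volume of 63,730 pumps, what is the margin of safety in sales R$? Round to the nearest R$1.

Contribution margin per unit = R$81.74 − R$50.23 = R$31.51. Break-even units = R$727,000 ÷ R$31.51 = 23,072.04; break-even revenue = 23,072.04 × R$81.74 = R$1,885,908.60.
Current sales = 63,730 × R$81.74 = R$5,209,290.20.
Margin of safety = R$5,209,290.20 − R$1,885,908.60 = R$3,323,382.

R$3,323,382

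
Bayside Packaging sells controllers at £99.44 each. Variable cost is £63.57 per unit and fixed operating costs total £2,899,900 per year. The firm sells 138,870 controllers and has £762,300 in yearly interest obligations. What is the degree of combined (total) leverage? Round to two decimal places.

Contribution at this volume is 138,870 × £35.87 = £4,981,266.90.
Subtracting fixed costs: EBIT = £4,981,266.90 − £2,899,900 = £2,081,366.90. Interest = £762,300.00, so EBIT − I = £1,319,066.90.
DCL = contribution ÷ (EBIT − I) = £4,981,266.90 ÷ £1,319,066.90 = 3.7764.

3.78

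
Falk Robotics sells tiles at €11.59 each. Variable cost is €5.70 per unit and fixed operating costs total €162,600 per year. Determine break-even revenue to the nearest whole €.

€319,955

CM per unit = €11.59 − €5.70 = €5.89; CM ratio = €5.89 / €11.59 = 0.5082.
Break-even revenue = fixed costs × price ÷ CM = €162,600 × €11.59 ÷ €5.89 = €319,955.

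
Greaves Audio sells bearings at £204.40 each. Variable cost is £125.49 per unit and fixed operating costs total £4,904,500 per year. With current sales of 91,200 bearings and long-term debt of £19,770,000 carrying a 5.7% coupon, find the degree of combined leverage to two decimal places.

6.18

At 91,200 units, contribution = 91,200 × £78.91 = £7,196,592.00.
EBIT = £7,196,592.00 − £4,904,500 = £2,292,092.00. Interest = £1,126,890.00, so EBIT − I = £1,165,202.00.
Degree of total leverage = total CM / (EBIT − interest) = £7,196,592.00 / £1,165,202.00 = 6.1763.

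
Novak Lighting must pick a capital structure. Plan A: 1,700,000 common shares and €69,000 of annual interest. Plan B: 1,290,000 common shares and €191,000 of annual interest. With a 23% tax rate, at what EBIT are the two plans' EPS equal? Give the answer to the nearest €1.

€574,854

Set EPS_A = EPS_B: (EBIT − €69,000)(1 − 0.23) ÷ 1,700,000 = (EBIT − €191,000)(1 − 0.23) ÷ 1,290,000.
The (1 − t) factor cancels: (EBIT − 69,000) × 1,290,000 = (EBIT − 191,000) × 1,700,000.
EBIT × (1,700,000 − 1,290,000) = 191,000 × 1,700,000 − 69,000 × 1,290,000 = 235,690,000,000, so EBIT = 235,690,000,000 ÷ 410,000 = 574,853.66.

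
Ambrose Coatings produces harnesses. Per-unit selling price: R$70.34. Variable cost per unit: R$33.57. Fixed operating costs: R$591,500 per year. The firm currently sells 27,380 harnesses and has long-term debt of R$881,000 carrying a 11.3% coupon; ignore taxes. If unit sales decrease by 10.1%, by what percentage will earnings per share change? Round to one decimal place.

Total contribution margin = 27,380 × R$36.77 = R$1,006,762.60.
Operating income = contribution − fixed costs = R$1,006,762.60 − R$591,500 = R$415,262.60.
After interest of R$99,553.00, pre-tax earnings = R$315,709.60.
Degree of combined leverage = contribution ÷ (EBIT − I) = R$1,006,762.60 ÷ R$315,709.60 = 3.1889.
%ΔEPS = DCL × %ΔSales = 3.1889 × -10.1% = -32.2%.

-32.2%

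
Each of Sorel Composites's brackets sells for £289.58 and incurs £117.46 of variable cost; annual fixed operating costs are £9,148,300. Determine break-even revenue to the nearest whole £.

£15,391,382

Contribution margin per unit = £289.58 − £117.46 = £172.12, a CM ratio of £172.12 ÷ £289.58 = 0.5944.
Break-even revenue = fixed costs × price ÷ CM = £9,148,300 × £289.58 ÷ £172.12 = £15,391,382.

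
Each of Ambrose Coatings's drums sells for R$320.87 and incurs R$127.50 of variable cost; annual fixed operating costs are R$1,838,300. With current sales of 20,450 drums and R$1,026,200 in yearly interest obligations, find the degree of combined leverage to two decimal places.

3.63

At 20,450 units, contribution = 20,450 × R$193.37 = R$3,954,416.50.
Subtracting fixed costs: EBIT = R$3,954,416.50 − R$1,838,300 = R$2,116,116.50. Interest = R$1,026,200.00, so EBIT − I = R$1,089,916.50.
Degree of total leverage = total CM / (EBIT − interest) = R$3,954,416.50 / R$1,089,916.50 = 3.6282.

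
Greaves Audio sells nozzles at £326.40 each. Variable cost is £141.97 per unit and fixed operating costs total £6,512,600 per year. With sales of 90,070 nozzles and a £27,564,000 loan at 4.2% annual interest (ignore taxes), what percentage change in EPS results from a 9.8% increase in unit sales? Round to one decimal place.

Total contribution margin = 90,070 × £184.43 = £16,611,610.10.
Subtracting fixed costs: EBIT = £16,611,610.10 − £6,512,600 = £10,099,010.10.
After interest of £1,157,688.00, pre-tax earnings = £8,941,322.10.
Degree of combined leverage = contribution ÷ (EBIT − I) = £16,611,610.10 ÷ £8,941,322.10 = 1.8578.
%ΔEPS = DCL × %ΔSales = 1.8578 × +9.8% = +18.2%.

+18.2%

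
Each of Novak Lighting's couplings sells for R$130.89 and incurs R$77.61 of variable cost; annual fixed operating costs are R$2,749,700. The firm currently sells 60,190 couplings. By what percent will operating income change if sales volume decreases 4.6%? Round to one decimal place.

Contribution at this volume is 60,190 × R$53.28 = R$3,206,923.20.
EBIT = R$3,206,923.20 − R$2,749,700 = R$457,223.20.
Degree of operating leverage = R$3,206,923.20 / R$457,223.20 = 7.0139.
So EBIT moves 7.0139 × (-4.6%) = -32.3%.

-32.3%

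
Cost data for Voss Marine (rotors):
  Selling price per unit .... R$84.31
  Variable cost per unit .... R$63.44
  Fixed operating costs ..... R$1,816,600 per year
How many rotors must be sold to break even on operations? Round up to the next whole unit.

Each unit contributes R$84.31 − R$63.44 = R$20.87.
Units to break even: R$1,816,600 ÷ R$20.87 = 87,043.60, rounded up to 87,044.

87,044 rotors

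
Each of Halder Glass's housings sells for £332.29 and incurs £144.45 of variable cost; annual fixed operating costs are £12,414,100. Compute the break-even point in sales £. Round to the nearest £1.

CM per unit = £332.29 − £144.45 = £187.84; CM ratio = £187.84 / £332.29 = 0.5653.
Break-even sales = FC ÷ CM ratio = £12,414,100 × £332.29 / £187.84 = £21,960,612.

£21,960,612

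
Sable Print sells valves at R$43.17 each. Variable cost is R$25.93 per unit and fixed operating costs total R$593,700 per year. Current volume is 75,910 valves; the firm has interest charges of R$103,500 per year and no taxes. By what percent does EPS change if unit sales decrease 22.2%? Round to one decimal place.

At 75,910 units, contribution = 75,910 × R$17.24 = R$1,308,688.40.
EBIT = R$1,308,688.40 − R$593,700 = R$714,988.40.
Interest = R$103,500.00, so EBIT − I = R$611,488.40.
Degree of combined leverage = contribution ÷ (EBIT − I) = R$1,308,688.40 ÷ R$611,488.40 = 2.1402.
%ΔEPS = DCL × %ΔSales = 2.1402 × -22.2% = -47.5%.

-47.5%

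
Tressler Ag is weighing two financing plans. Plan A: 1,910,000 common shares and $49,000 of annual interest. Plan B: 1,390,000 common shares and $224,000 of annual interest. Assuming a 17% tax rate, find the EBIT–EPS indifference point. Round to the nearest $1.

$691,788

At indifference, (EBIT − 49,000)(1 − t)/1,910,000 = (EBIT − 224,000)(1 − t)/1,390,000.
Cancelling (1 − t) and cross-multiplying: 1,390,000·(EBIT − 49,000) = 1,910,000·(EBIT − 224,000).
EBIT × (1,910,000 − 1,390,000) = 224,000 × 1,910,000 − 49,000 × 1,390,000 = 359,730,000,000, so EBIT = 359,730,000,000 ÷ 520,000 = 691,788.46.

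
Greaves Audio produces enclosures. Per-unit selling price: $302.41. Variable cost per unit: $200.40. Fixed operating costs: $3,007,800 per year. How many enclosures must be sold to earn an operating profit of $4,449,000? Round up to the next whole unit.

73,099 enclosures

Each unit contributes $302.41 − $200.40 = $102.01.
Units = (FC + target) / CM = ($3,007,800 + $4,449,000) / $102.01 = 73,098.72, so 73,099 enclosures.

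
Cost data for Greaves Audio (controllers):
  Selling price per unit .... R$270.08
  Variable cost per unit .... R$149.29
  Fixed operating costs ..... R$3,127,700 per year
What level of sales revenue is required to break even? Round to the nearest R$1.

R$6,993,370

Contribution margin per unit = R$270.08 − R$149.29 = R$120.79, a CM ratio of R$120.79 ÷ R$270.08 = 0.4472.
Break-even revenue = fixed costs × price ÷ CM = R$3,127,700 × R$270.08 ÷ R$120.79 = R$6,993,370.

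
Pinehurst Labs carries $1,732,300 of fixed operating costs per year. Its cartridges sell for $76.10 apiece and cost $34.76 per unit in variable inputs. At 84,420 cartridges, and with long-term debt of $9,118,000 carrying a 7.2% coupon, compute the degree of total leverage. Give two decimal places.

3.17

Total contribution margin = 84,420 × $41.34 = $3,489,922.80.
EBIT = $3,489,922.80 − $1,732,300 = $1,757,622.80. Interest = $656,496.00.
DOL = $3,489,922.80 ÷ $1,757,622.80 = 1.9856; DFL = $1,757,622.80 ÷ $1,101,126.80 = 1.5962.
Combined leverage = 1.9856 × 1.5962 = 3.1694.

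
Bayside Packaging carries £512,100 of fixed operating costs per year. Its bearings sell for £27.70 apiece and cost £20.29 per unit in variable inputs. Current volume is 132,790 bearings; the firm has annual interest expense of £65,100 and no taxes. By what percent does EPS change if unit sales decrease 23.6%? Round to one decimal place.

-57.1%

Total contribution margin = 132,790 × £7.41 = £983,973.90.
Subtracting fixed costs: EBIT = £983,973.90 − £512,100 = £471,873.90.
Interest = £65,100.00, so EBIT − I = £406,773.90.
Degree of combined leverage = contribution ÷ (EBIT − I) = £983,973.90 ÷ £406,773.90 = 2.4190.
%ΔEPS = DCL × %ΔSales = 2.4190 × -23.6% = -57.1%.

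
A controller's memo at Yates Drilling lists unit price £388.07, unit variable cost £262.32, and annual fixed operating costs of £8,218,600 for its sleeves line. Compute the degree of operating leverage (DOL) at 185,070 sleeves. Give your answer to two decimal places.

1.55

Total contribution margin = 185,070 × £125.75 = £23,272,552.50.
Subtracting fixed costs: EBIT = £23,272,552.50 − £8,218,600 = £15,053,952.50.
So DOL = total CM / EBIT = £23,272,552.50 / £15,053,952.50 = 1.5459.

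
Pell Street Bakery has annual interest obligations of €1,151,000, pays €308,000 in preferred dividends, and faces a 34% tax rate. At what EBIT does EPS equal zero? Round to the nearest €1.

Grossing the preferred dividend up to pre-tax terms: €308,000 / (1 − 0.34) = €466,666.67.
EPS = 0 when EBIT covers interest plus the pre-tax preferred burden: €1,151,000 + €466,666.67 = €1,617,666.67.

€1,617,667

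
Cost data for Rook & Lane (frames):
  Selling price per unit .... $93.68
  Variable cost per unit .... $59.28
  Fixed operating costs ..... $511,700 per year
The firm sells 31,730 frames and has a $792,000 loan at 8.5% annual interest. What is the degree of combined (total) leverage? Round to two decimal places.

2.13

Total contribution margin = 31,730 × $34.40 = $1,091,512.00.
EBIT = $1,091,512.00 − $511,700 = $579,812.00. Interest = $67,320.00.
DOL = $1,091,512.00 ÷ $579,812.00 = 1.8825; DFL = $579,812.00 ÷ $512,492.00 = 1.1314.
DCL = DOL × DFL = 1.8825 × 1.1314 = 2.1299.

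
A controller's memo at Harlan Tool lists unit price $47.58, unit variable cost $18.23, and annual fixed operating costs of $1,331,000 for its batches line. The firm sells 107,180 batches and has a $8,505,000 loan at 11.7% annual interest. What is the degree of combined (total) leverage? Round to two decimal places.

3.84

Total contribution margin = 107,180 × $29.35 = $3,145,733.00.
Subtracting fixed costs: EBIT = $3,145,733.00 − $1,331,000 = $1,814,733.00. Interest = $995,085.00, so EBIT − I = $819,648.00.
Degree of total leverage = total CM / (EBIT − interest) = $3,145,733.00 / $819,648.00 = 3.8379.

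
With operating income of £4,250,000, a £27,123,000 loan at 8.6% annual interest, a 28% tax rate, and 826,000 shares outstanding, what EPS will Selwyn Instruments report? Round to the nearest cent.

£1.67

Pre-tax income = £4,250,000 − £2,332,578.00 = £1,917,422.00.
After tax at 28%: net income = £1,917,422.00 × 0.72 = £1,380,543.84.
EPS = £1,380,543.84 ÷ 826,000 = £1.67.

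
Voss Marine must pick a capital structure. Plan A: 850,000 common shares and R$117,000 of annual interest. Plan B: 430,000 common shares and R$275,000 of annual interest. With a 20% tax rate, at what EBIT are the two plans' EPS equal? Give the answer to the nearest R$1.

R$436,762

Set EPS_A = EPS_B: (EBIT − R$117,000)(1 − 0.20) ÷ 850,000 = (EBIT − R$275,000)(1 − 0.20) ÷ 430,000.
The (1 − t) factor cancels: (EBIT − 117,000) × 430,000 = (EBIT − 275,000) × 850,000.
Solving, EBIT = (275,000·850,000 − 117,000·430,000) / (850,000 − 430,000) = 183,440,000,000 / 420,000 = 436,761.90.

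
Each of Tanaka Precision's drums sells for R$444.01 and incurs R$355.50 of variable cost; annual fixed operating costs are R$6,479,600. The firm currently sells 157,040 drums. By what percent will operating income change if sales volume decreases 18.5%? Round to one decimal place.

Total contribution margin = 157,040 × R$88.51 = R$13,899,610.40.
Operating income = contribution − fixed costs = R$13,899,610.40 − R$6,479,600 = R$7,420,010.40.
So DOL = total CM / EBIT = R$13,899,610.40 / R$7,420,010.40 = 1.8733.
So EBIT moves 1.8733 × (-18.5%) = -34.7%.

-34.7%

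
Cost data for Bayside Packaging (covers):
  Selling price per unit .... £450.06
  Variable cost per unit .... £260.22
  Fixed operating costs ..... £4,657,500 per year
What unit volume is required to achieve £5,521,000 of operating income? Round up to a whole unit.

Unit CM = price − variable cost = £450.06 − £260.22 = £189.84.
Units = (FC + target) / CM = (£4,657,500 + £5,521,000) / £189.84 = 53,616.20, so 53,617 covers.

53,617 covers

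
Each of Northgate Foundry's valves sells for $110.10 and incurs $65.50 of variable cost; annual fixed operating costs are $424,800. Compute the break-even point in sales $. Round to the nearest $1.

$1,048,665

CM per unit = $110.10 − $65.50 = $44.60; CM ratio = $44.60 / $110.10 = 0.4051.
Break-even revenue = fixed costs × price ÷ CM = $424,800 × $110.10 ÷ $44.60 = $1,048,665.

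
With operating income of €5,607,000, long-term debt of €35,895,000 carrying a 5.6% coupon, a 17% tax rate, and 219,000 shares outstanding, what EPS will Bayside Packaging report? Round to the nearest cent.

Interest = €2,010,120.00, so EBT = €5,607,000 − €2,010,120.00 = €3,596,880.00.
Net income = €3,596,880.00 × (1 − 0.17) = €2,985,410.40.
Per share: €2,985,410.40 / 219,000 shares = €13.63.

€13.63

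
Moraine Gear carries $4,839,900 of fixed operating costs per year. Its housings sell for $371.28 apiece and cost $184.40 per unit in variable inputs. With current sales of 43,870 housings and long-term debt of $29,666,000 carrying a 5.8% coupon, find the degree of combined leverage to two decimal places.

5.01

Total contribution margin = 43,870 × $186.88 = $8,198,425.60.
Subtracting fixed costs: EBIT = $8,198,425.60 − $4,839,900 = $3,358,525.60. Interest = $1,720,628.00.
DOL = $8,198,425.60 ÷ $3,358,525.60 = 2.4411; DFL = $3,358,525.60 ÷ $1,637,897.60 = 2.0505.
DCL = DOL × DFL = 2.4411 × 2.0505 = 5.0055.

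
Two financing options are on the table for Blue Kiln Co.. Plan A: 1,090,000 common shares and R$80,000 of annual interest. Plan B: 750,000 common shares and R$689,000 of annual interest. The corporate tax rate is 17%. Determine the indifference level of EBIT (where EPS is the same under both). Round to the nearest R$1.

At indifference, (EBIT − 80,000)(1 − t)/1,090,000 = (EBIT − 689,000)(1 − t)/750,000.
Cancelling (1 − t) and cross-multiplying: 750,000·(EBIT − 80,000) = 1,090,000·(EBIT − 689,000).
EBIT × (1,090,000 − 750,000) = 689,000 × 1,090,000 − 80,000 × 750,000 = 691,010,000,000, so EBIT = 691,010,000,000 ÷ 340,000 = 2,032,382.35.

R$2,032,382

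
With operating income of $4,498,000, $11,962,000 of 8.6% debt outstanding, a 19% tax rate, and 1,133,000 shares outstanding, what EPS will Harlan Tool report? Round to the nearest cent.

$2.48

Pre-tax income = $4,498,000 − $1,028,732.00 = $3,469,268.00.
After tax at 19%: net income = $3,469,268.00 × 0.81 = $2,810,107.08.
Per share: $2,810,107.08 / 1,133,000 shares = $2.48.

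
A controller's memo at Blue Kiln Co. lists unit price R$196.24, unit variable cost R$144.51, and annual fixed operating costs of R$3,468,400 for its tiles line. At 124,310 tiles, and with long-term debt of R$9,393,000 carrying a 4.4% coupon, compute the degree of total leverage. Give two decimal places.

2.52

At 124,310 units, contribution = 124,310 × R$51.73 = R$6,430,556.30.
Operating income = contribution − fixed costs = R$6,430,556.30 − R$3,468,400 = R$2,962,156.30. Interest = R$413,292.00, so EBIT − I = R$2,548,864.30.
DCL = contribution ÷ (EBIT − I) = R$6,430,556.30 ÷ R$2,548,864.30 = 2.5229.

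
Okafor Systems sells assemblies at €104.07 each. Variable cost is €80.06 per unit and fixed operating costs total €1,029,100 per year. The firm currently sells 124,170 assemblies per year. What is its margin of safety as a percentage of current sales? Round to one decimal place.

65.5%

Each unit contributes €104.07 − €80.06 = €24.01. Break-even units = €1,029,100 ÷ €24.01 = 42,861.31; break-even revenue = 42,861.31 × €104.07 = €4,460,576.30.
Actual sales revenue = 124,170 × €104.07 = €12,922,371.90.
Margin of safety = (€12,922,371.90 − €4,460,576.30) ÷ €12,922,371.90 = 65.5%.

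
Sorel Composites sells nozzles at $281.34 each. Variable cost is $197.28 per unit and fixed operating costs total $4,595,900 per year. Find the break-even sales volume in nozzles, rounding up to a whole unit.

Unit CM = price − variable cost = $281.34 − $197.28 = $84.06.
Break-even volume = fixed costs ÷ CM per unit = $4,595,900 ÷ $84.06 = 54,674.04, so 54,675 nozzles.

54,675 nozzles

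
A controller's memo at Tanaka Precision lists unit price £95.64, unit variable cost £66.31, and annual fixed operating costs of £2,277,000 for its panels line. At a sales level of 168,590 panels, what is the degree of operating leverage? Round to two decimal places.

Contribution at this volume is 168,590 × £29.33 = £4,944,744.70.
EBIT = £4,944,744.70 − £2,277,000 = £2,667,744.70.
So DOL = total CM / EBIT = £4,944,744.70 / £2,667,744.70 = 1.8535.

1.85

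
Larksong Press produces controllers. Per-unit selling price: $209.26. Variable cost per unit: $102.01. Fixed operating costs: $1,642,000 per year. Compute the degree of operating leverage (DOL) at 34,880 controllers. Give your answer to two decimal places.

1.78

At 34,880 units, contribution = 34,880 × $107.25 = $3,740,880.00.
EBIT = $3,740,880.00 − $1,642,000 = $2,098,880.00.
DOL = contribution ÷ EBIT = $3,740,880.00 ÷ $2,098,880.00 = 1.7823.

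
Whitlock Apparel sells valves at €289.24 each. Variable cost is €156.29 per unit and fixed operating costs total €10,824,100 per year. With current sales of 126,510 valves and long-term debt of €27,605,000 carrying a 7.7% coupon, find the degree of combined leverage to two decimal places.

4.35

Contribution at this volume is 126,510 × €132.95 = €16,819,504.50.
EBIT = €16,819,504.50 − €10,824,100 = €5,995,404.50. Interest = €2,125,585.00.
DOL = €16,819,504.50 ÷ €5,995,404.50 = 2.8054; DFL = €5,995,404.50 ÷ €3,869,819.50 = 1.5493.
Combined leverage = 2.8054 × 1.5493 = 4.3464.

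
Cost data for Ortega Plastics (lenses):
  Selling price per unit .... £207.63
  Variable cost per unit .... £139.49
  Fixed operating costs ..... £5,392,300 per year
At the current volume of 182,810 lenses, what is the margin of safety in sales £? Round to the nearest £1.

Each unit contributes £207.63 − £139.49 = £68.14. Break-even units = £5,392,300 ÷ £68.14 = 79,135.60; break-even revenue = 79,135.60 × £207.63 = £16,430,925.29.
Actual sales revenue = 182,810 × £207.63 = £37,956,840.30.
Margin of safety = £37,956,840.30 − £16,430,925.29 = £21,525,915.

£21,525,915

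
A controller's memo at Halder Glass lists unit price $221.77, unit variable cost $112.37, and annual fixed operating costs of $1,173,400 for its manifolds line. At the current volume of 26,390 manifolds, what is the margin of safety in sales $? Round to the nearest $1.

$3,473,855

Unit CM = price − variable cost = $221.77 − $112.37 = $109.40. Break-even units = $1,173,400 ÷ $109.40 = 10,725.78; break-even revenue = 10,725.78 × $221.77 = $2,378,655.56.
Current sales = 26,390 × $221.77 = $5,852,510.30.
Margin of safety = $5,852,510.30 − $2,378,655.56 = $3,473,855.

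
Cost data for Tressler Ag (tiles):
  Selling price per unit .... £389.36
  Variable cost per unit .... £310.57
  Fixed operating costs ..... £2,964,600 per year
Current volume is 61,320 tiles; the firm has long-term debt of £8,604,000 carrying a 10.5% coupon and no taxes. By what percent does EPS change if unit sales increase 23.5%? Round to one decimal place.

At 61,320 units, contribution = 61,320 × £78.79 = £4,831,402.80.
Subtracting fixed costs: EBIT = £4,831,402.80 − £2,964,600 = £1,866,802.80.
Interest = £903,420.00, so EBIT − I = £963,382.80.
Degree of combined leverage = contribution ÷ (EBIT − I) = £4,831,402.80 ÷ £963,382.80 = 5.0150.
%ΔEPS = DCL × %ΔSales = 5.0150 × +23.5% = +117.9%.

+117.9%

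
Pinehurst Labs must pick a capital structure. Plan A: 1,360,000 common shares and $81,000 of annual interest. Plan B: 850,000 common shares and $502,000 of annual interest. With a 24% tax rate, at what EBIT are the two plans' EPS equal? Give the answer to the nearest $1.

Set EPS_A = EPS_B: (EBIT − $81,000)(1 − 0.24) ÷ 1,360,000 = (EBIT − $502,000)(1 − 0.24) ÷ 850,000.
Cancelling (1 − t) and cross-multiplying: 850,000·(EBIT − 81,000) = 1,360,000·(EBIT − 502,000).
EBIT × (1,360,000 − 850,000) = 502,000 × 1,360,000 − 81,000 × 850,000 = 613,870,000,000, so EBIT = 613,870,000,000 ÷ 510,000 = 1,203,666.67.

$1,203,667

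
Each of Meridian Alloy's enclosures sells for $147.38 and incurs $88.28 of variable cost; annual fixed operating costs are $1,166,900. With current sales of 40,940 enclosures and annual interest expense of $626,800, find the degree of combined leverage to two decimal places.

At 40,940 units, contribution = 40,940 × $59.10 = $2,419,554.00.
Subtracting fixed costs: EBIT = $2,419,554.00 − $1,166,900 = $1,252,654.00. Interest = $626,800.00.
DOL = $2,419,554.00 ÷ $1,252,654.00 = 1.9315; DFL = $1,252,654.00 ÷ $625,854.00 = 2.0015.
Combined leverage = 1.9315 × 2.0015 = 3.8659.

3.87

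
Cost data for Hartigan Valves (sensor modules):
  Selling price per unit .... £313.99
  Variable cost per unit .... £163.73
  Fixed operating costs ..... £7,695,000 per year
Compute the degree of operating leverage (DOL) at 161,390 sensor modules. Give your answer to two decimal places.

1.46

Total contribution margin = 161,390 × £150.26 = £24,250,461.40.
Subtracting fixed costs: EBIT = £24,250,461.40 − £7,695,000 = £16,555,461.40.
DOL = contribution ÷ EBIT = £24,250,461.40 ÷ £16,555,461.40 = 1.4648.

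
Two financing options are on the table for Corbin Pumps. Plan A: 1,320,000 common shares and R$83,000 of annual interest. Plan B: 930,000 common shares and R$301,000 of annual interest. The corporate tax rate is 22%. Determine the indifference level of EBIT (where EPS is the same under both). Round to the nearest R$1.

R$820,846

Set EPS_A = EPS_B: (EBIT − R$83,000)(1 − 0.22) ÷ 1,320,000 = (EBIT − R$301,000)(1 − 0.22) ÷ 930,000.
Cancelling (1 − t) and cross-multiplying: 930,000·(EBIT − 83,000) = 1,320,000·(EBIT − 301,000).
EBIT × (1,320,000 − 930,000) = 301,000 × 1,320,000 − 83,000 × 930,000 = 320,130,000,000, so EBIT = 320,130,000,000 ÷ 390,000 = 820,846.15.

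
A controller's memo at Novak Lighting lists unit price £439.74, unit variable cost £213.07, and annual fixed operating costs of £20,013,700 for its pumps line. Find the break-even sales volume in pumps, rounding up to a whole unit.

88,295 pumps

Unit CM = price − variable cost = £439.74 − £213.07 = £226.67.
Units to break even: £20,013,700 ÷ £226.67 = 88,294.44, rounded up to 88,295.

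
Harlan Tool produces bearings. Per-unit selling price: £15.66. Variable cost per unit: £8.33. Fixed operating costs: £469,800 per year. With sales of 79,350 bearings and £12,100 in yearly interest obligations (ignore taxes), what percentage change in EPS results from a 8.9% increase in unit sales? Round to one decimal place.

At 79,350 units, contribution = 79,350 × £7.33 = £581,635.50.
Operating income = contribution − fixed costs = £581,635.50 − £469,800 = £111,835.50.
After interest of £12,100.00, pre-tax earnings = £99,735.50.
Degree of combined leverage = contribution ÷ (EBIT − I) = £581,635.50 ÷ £99,735.50 = 5.8318.
EPS therefore changes by 5.8318 × (+8.9%) = +51.9%.

+51.9%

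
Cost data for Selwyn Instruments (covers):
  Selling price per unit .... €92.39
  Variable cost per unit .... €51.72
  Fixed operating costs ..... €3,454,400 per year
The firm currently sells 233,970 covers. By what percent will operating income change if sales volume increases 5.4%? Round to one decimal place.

+8.5%

At 233,970 units, contribution = 233,970 × €40.67 = €9,515,559.90.
Subtracting fixed costs: EBIT = €9,515,559.90 − €3,454,400 = €6,061,159.90.
Degree of operating leverage = €9,515,559.90 / €6,061,159.90 = 1.5699.
Operating income changes by 1.5699 × +5.4% = +8.5%.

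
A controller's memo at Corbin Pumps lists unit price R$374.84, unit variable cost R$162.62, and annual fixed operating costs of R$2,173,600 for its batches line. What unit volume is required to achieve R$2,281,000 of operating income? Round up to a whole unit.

Contribution margin per unit = R$374.84 − R$162.62 = R$212.22.
Need Q such that Q × R$212.22 − R$2,173,600 = R$2,281,000, i.e. Q = R$4,454,600 / R$212.22 = 20,990.48 → 20,991.

20,991 batches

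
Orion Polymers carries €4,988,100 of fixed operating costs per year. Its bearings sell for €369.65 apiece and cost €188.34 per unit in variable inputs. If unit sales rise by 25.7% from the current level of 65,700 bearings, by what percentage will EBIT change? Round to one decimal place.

At 65,700 units, contribution = 65,700 × €181.31 = €11,912,067.00.
Subtracting fixed costs: EBIT = €11,912,067.00 − €4,988,100 = €6,923,967.00.
Degree of operating leverage = €11,912,067.00 / €6,923,967.00 = 1.7204.
%ΔEBIT = DOL × %ΔSales = 1.7204 × +25.7% = +44.2%.

+44.2%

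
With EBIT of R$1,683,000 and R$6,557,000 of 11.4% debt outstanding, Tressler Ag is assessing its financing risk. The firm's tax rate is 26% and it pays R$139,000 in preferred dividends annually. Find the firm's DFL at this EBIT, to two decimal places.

Annual interest charges come to R$747,498.00.
Pre-tax preferred-dividend burden = R$139,000 ÷ (1 − 0.26) = R$187,837.84.
DFL = EBIT ÷ [EBIT − I − D_p/(1−t)] = R$1,683,000 ÷ [R$1,683,000 − R$747,498.00 − R$187,837.84] = R$1,683,000 ÷ R$747,664.16 = 2.2510.

2.25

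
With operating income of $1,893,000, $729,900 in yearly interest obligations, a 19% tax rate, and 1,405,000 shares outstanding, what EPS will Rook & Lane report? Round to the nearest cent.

$0.67

Interest = $729,900.00, so EBT = $1,893,000 − $729,900.00 = $1,163,100.00.
Net income = $1,163,100.00 × (1 − 0.19) = $942,111.00.
Per share: $942,111.00 / 1,405,000 shares = $0.67.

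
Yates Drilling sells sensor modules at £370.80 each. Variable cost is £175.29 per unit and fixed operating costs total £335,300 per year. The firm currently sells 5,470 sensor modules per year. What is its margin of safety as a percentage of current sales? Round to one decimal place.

68.6%

Each unit contributes £370.80 − £175.29 = £195.51. Break-even units = £335,300 ÷ £195.51 = 1,715.00; break-even revenue = 1,715.00 × £370.80 = £635,922.66.
Actual sales revenue = 5,470 × £370.80 = £2,028,276.00.
Margin of safety = (£2,028,276.00 − £635,922.66) ÷ £2,028,276.00 = 68.6%.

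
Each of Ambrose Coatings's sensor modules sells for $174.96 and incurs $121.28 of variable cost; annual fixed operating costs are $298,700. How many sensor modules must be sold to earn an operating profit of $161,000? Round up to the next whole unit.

8,564 sensor modules

Each unit contributes $174.96 − $121.28 = $53.68.
Units = (FC + target) / CM = ($298,700 + $161,000) / $53.68 = 8,563.71, so 8,564 sensor modules.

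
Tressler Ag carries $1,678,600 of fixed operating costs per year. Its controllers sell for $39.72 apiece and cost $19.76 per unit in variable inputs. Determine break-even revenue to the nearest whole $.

Contribution margin per unit = $39.72 − $19.76 = $19.96, a CM ratio of $19.96 ÷ $39.72 = 0.5025.
Break-even revenue = fixed costs × price ÷ CM = $1,678,600 × $39.72 ÷ $19.96 = $3,340,380.

$3,340,380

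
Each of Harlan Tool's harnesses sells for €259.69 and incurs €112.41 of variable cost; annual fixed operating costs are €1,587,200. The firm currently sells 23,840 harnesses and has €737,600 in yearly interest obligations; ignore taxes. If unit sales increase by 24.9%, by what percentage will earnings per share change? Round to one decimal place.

At 23,840 units, contribution = 23,840 × €147.28 = €3,511,155.20.
EBIT = €3,511,155.20 − €1,587,200 = €1,923,955.20.
Interest = €737,600.00, so EBIT − I = €1,186,355.20.
Degree of combined leverage = contribution ÷ (EBIT − I) = €3,511,155.20 ÷ €1,186,355.20 = 2.9596.
EPS therefore changes by 2.9596 × (+24.9%) = +73.7%.

+73.7%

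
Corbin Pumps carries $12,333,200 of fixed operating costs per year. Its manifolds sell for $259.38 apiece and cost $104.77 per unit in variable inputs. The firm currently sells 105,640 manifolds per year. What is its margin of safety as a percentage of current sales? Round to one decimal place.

Contribution margin per unit = $259.38 − $104.77 = $154.61. Break-even units = $12,333,200 ÷ $154.61 = 79,769.74; break-even revenue = 79,769.74 × $259.38 = $20,690,676.00.
Actual sales revenue = 105,640 × $259.38 = $27,400,903.20.
Margin of safety = ($27,400,903.20 − $20,690,676.00) ÷ $27,400,903.20 = 24.5%.

24.5%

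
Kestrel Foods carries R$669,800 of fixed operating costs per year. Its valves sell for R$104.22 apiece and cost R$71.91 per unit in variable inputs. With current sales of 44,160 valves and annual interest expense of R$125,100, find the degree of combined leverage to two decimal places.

Contribution at this volume is 44,160 × R$32.31 = R$1,426,809.60.
EBIT = R$1,426,809.60 − R$669,800 = R$757,009.60. Interest = R$125,100.00, so EBIT − I = R$631,909.60.
DCL = contribution ÷ (EBIT − I) = R$1,426,809.60 ÷ R$631,909.60 = 2.2579.

2.26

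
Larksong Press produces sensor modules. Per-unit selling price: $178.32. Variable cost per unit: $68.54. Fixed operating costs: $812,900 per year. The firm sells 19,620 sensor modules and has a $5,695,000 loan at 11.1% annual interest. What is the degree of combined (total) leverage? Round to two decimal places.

3.04

At 19,620 units, contribution = 19,620 × $109.78 = $2,153,883.60.
Subtracting fixed costs: EBIT = $2,153,883.60 − $812,900 = $1,340,983.60. Interest = $632,145.00, so EBIT − I = $708,838.60.
Degree of total leverage = total CM / (EBIT − interest) = $2,153,883.60 / $708,838.60 = 3.0386.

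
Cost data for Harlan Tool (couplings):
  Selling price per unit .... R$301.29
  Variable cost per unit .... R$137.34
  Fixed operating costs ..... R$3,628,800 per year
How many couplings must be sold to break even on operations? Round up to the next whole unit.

Unit CM = price − variable cost = R$301.29 − R$137.34 = R$163.95.
Break-even Q = R$3,628,800 / R$163.95 = 22,133.58 → 22,134 couplings.

22,134 couplings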